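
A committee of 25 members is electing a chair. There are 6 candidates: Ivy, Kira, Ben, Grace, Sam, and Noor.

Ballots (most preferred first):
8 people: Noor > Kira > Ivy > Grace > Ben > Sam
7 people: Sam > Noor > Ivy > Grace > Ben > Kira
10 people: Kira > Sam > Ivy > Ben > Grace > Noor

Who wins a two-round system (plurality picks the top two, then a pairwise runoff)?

Noor

Round 1 first-place votes: Ivy 0, Kira 10, Ben 0, Grace 0, Sam 7, Noor 8. Kira and Noor advance.
Runoff: Kira is ranked above Noor on 10 ballots, Noor above Kira on 15.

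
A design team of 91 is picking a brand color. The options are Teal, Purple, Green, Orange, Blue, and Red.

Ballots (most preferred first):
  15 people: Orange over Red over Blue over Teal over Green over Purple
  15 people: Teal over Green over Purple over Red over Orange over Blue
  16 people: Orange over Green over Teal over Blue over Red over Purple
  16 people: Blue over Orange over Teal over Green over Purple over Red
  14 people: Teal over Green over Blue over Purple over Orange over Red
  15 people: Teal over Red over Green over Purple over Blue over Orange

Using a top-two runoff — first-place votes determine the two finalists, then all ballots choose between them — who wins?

Orange

Round 1 first-place votes: Teal 44, Purple 0, Green 0, Orange 31, Blue 16, Red 0. Teal and Orange advance.
Runoff: Teal is ranked above Orange on 44 ballots, Orange above Teal on 47.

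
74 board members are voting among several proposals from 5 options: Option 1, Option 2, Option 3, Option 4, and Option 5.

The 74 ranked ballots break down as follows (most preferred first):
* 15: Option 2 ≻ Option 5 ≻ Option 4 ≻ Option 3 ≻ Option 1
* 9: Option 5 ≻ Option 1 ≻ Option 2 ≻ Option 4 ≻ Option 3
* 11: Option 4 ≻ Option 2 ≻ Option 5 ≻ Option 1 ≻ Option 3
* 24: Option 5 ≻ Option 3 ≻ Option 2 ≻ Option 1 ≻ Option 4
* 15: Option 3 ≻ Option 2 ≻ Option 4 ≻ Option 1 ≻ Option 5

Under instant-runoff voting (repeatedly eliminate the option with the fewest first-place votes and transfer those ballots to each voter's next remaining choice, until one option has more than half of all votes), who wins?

Round 1: Option 1 0, Option 2 15, Option 3 15, Option 4 11, Option 5 33. Option 1 eliminated.
Round 2: Option 2 15, Option 3 15, Option 4 11, Option 5 33. Option 4 eliminated.
Round 3: Option 2 26, Option 3 15, Option 5 33. Option 3 eliminated.
Round 4: Option 2 41, Option 5 33. Option 2 has a majority (≥38).

Option 2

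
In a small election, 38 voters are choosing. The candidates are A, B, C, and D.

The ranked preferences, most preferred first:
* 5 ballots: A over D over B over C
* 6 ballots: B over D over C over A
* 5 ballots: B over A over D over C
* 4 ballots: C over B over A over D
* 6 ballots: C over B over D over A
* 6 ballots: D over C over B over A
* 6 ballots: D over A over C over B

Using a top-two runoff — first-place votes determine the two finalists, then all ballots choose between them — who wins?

Round 1 first-place votes: A 5, B 11, C 10, D 12. D and B advance.
Runoff: D is ranked above B on 17 ballots, B above D on 21.

B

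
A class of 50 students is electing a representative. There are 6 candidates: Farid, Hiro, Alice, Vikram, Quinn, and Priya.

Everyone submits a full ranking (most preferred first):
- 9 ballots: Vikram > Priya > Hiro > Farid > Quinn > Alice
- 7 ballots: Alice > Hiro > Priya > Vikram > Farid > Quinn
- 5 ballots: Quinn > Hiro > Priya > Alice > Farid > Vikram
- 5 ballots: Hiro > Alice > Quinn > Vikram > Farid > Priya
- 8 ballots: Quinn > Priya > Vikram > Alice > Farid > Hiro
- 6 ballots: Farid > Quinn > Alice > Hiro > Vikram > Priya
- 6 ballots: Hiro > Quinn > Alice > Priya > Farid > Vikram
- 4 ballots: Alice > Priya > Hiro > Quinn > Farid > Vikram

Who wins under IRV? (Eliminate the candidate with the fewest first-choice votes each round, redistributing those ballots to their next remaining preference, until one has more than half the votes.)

Round 1: Farid 6, Hiro 11, Alice 11, Vikram 9, Quinn 13, Priya 0. Priya eliminated.
Round 2: Farid 6, Hiro 11, Alice 11, Vikram 9, Quinn 13. Farid eliminated.
Round 3: Hiro 11, Alice 11, Vikram 9, Quinn 19. Vikram eliminated.
Round 4: Hiro 20, Alice 11, Quinn 19. Alice eliminated.
Round 5: Hiro 31, Quinn 19. Hiro has a majority (≥26).

Hiro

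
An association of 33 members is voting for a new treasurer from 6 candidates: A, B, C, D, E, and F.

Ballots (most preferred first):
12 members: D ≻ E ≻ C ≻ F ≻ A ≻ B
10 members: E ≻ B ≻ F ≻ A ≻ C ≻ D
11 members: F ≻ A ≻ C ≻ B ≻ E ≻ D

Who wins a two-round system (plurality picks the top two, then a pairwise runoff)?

Round 1 first-place votes: A 0, B 0, C 0, D 12, E 10, F 11. D and F advance.
Runoff: D is ranked above F on 12 ballots, F above D on 21.

F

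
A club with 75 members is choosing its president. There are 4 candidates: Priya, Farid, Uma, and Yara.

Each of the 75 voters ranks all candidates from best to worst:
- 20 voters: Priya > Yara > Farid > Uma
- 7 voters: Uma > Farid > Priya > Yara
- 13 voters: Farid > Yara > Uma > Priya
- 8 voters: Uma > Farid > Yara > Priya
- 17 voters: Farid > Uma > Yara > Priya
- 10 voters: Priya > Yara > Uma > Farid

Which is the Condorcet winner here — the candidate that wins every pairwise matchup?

Farid vs Priya: 45–30
Farid vs Uma: 50–25
Farid vs Yara: 45–30
Farid beats every other candidate.

Farid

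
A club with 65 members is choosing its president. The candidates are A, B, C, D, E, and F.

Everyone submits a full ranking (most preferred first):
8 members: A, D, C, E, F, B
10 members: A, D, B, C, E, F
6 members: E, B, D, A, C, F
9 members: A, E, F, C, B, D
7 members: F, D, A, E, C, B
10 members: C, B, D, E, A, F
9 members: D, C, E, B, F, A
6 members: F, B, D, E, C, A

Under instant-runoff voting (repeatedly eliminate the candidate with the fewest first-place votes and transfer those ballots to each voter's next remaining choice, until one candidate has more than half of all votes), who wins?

D

Round 1: A 27, B 0, C 10, D 9, E 6, F 13. B eliminated.
Round 2: A 27, C 10, D 9, E 6, F 13. E eliminated.
Round 3: A 27, C 10, D 15, F 13. C eliminated.
Round 4: A 27, D 25, F 13. F eliminated.
Round 5: A 27, D 38. D has a majority (≥33).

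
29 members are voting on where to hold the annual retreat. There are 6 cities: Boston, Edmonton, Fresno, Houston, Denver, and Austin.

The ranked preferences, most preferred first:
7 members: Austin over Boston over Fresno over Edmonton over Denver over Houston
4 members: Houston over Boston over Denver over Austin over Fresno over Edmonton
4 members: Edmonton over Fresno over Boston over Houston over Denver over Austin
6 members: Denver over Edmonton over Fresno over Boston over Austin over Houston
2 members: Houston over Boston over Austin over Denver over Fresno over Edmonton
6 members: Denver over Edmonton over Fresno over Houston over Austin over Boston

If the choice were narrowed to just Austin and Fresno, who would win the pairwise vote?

Austin is ranked above Fresno on 13 ballots; Fresno above Austin on 16.

Fresno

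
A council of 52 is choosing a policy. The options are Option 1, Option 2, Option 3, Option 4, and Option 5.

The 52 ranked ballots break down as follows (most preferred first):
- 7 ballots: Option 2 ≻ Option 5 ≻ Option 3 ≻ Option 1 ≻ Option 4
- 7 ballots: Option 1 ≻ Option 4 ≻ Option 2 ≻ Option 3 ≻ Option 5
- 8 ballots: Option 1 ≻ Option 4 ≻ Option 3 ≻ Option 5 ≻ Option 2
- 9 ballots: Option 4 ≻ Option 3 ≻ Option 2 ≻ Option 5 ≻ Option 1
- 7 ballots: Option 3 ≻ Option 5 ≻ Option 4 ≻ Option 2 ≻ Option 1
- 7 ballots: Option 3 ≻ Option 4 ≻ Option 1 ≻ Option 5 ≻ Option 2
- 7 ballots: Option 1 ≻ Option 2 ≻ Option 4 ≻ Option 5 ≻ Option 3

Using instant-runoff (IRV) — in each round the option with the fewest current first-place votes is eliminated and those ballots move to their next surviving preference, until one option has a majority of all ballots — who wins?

Option 3

Round 1: Option 1 22, Option 2 7, Option 3 14, Option 4 9, Option 5 0. Option 5 eliminated.
Round 2: Option 1 22, Option 2 7, Option 3 14, Option 4 9. Option 2 eliminated.
Round 3: Option 1 22, Option 3 21, Option 4 9. Option 4 eliminated.
Round 4: Option 1 22, Option 3 30. Option 3 has a majority (≥27).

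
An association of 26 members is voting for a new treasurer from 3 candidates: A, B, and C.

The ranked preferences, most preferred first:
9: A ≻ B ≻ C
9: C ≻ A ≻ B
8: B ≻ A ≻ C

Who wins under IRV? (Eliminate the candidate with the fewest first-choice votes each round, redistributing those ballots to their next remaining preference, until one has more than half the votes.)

A

Round 1: A 9, B 8, C 9. B eliminated.
Round 2: A 17, C 9. A has a majority (≥14).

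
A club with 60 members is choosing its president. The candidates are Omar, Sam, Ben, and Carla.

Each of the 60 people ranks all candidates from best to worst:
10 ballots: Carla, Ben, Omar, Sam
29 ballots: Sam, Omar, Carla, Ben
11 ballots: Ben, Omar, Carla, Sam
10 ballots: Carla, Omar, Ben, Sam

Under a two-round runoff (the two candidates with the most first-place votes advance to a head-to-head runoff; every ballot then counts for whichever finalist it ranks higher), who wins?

Carla

Round 1 first-place votes: Omar 0, Sam 29, Ben 11, Carla 20. Sam and Carla advance.
Runoff: Sam is ranked above Carla on 29 ballots, Carla above Sam on 31.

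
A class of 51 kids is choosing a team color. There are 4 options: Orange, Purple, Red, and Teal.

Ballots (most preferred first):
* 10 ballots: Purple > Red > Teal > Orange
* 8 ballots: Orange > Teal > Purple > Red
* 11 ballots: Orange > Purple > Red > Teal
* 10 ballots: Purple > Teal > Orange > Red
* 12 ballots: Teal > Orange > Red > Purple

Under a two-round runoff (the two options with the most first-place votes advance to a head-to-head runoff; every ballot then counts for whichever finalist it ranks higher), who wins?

Orange

Round 1 first-place votes: Orange 19, Purple 20, Red 0, Teal 12. Purple and Orange advance.
Runoff: Purple is ranked above Orange on 20 ballots, Orange above Purple on 31.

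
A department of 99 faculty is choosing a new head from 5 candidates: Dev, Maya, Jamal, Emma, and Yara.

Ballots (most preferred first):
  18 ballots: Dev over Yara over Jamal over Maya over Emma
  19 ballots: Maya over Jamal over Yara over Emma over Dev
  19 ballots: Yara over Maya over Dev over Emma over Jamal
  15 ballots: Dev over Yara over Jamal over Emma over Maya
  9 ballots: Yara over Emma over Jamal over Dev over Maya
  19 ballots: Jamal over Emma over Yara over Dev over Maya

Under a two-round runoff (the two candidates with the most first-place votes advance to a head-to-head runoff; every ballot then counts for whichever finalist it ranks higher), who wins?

Yara

Round 1 first-place votes: Dev 33, Maya 19, Jamal 19, Emma 0, Yara 28. Dev and Yara advance.
Runoff: Dev is ranked above Yara on 33 ballots, Yara above Dev on 66.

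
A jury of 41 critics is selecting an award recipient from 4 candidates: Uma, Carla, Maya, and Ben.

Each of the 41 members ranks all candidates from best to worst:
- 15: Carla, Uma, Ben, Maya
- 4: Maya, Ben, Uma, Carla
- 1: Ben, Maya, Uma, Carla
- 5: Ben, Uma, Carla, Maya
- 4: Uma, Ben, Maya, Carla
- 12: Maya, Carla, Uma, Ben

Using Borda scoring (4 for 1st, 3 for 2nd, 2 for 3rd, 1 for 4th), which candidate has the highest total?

Carla

Uma: 15×3 + 4×2 + 1×2 + 5×3 + 4×4 + 12×2 = 110
Carla: 15×4 + 4×1 + 1×1 + 5×2 + 4×1 + 12×3 = 115
Maya: 15×1 + 4×4 + 1×3 + 5×1 + 4×2 + 12×4 = 95
Ben: 15×2 + 4×3 + 1×4 + 5×4 + 4×3 + 12×1 = 90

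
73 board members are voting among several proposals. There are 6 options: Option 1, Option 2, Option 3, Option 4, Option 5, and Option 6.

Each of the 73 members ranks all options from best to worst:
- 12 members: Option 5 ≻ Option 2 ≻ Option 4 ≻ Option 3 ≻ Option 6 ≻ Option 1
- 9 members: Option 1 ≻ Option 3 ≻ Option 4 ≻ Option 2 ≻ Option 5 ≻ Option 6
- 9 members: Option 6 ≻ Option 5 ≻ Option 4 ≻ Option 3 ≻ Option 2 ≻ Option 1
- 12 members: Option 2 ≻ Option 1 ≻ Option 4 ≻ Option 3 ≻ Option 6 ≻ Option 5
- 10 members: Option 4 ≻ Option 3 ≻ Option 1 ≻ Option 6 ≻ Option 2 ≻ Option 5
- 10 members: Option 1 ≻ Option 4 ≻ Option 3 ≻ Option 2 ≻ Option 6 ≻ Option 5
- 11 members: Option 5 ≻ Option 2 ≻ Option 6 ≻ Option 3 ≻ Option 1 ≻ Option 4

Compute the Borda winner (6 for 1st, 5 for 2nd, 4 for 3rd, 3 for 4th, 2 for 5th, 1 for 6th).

Option 4

Option 1: 12×1 + 9×6 + 9×1 + 12×5 + 10×4 + 10×6 + 11×2 = 257
Option 2: 12×5 + 9×3 + 9×2 + 12×6 + 10×2 + 10×3 + 11×5 = 282
Option 3: 12×3 + 9×5 + 9×3 + 12×3 + 10×5 + 10×4 + 11×3 = 267
Option 4: 12×4 + 9×4 + 9×4 + 12×4 + 10×6 + 10×5 + 11×1 = 289
Option 5: 12×6 + 9×2 + 9×5 + 12×1 + 10×1 + 10×1 + 11×6 = 233
Option 6: 12×2 + 9×1 + 9×6 + 12×2 + 10×3 + 10×2 + 11×4 = 205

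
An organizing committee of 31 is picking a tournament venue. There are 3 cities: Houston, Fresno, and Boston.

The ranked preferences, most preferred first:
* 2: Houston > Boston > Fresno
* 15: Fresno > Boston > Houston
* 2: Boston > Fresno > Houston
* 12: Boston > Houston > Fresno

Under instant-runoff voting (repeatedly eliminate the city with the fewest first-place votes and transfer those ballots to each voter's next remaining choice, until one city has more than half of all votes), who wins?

Boston

Round 1: Houston 2, Fresno 15, Boston 14. Houston eliminated.
Round 2: Fresno 15, Boston 16. Boston has a majority (≥16).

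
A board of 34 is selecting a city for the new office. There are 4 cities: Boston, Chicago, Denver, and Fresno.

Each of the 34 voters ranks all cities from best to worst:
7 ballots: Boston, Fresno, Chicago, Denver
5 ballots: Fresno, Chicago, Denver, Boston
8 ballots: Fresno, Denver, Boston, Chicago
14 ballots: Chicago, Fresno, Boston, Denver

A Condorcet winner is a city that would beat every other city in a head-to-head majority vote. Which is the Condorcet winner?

Fresno vs Boston: 27–7
Fresno vs Chicago: 20–14
Fresno vs Denver: 34–0
Fresno beats every other city.

Fresno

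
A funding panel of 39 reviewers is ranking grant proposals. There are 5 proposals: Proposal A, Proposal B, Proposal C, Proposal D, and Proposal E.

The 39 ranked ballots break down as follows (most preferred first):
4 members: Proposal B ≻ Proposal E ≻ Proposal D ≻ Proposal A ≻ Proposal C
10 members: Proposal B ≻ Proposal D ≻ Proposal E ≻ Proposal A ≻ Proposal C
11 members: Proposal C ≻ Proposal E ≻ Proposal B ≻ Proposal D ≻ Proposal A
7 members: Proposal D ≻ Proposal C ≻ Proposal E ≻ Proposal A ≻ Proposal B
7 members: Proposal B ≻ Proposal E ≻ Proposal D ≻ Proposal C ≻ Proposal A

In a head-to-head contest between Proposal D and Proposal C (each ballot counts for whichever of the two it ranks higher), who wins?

Proposal D

Proposal D is ranked above Proposal C on 28 ballots; Proposal C above Proposal D on 11.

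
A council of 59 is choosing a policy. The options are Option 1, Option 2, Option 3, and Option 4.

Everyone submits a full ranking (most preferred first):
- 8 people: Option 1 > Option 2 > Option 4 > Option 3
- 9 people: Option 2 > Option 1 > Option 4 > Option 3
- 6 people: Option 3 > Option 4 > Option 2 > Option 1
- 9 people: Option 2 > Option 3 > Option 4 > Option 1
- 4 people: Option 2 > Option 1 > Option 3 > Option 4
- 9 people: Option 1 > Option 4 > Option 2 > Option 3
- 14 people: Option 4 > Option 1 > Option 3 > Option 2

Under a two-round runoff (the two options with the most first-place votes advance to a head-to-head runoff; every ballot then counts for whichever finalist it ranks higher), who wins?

Option 1

Round 1 first-place votes: Option 1 17, Option 2 22, Option 3 6, Option 4 14. Option 2 and Option 1 advance.
Runoff: Option 2 is ranked above Option 1 on 28 ballots, Option 1 above Option 2 on 31.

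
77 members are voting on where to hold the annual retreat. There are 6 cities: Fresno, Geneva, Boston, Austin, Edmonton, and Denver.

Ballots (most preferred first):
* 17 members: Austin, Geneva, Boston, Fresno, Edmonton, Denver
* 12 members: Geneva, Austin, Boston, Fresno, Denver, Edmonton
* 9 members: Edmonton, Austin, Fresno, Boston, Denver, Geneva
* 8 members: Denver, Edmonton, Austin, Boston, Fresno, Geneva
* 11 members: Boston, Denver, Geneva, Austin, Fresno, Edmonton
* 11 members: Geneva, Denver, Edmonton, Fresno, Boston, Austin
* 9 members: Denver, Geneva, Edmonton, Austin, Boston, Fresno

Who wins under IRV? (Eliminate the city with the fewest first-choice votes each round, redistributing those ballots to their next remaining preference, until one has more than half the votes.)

Round 1: Fresno 0, Geneva 23, Boston 11, Austin 17, Edmonton 9, Denver 17. Fresno eliminated.
Round 2: Geneva 23, Boston 11, Austin 17, Edmonton 9, Denver 17. Edmonton eliminated.
Round 3: Geneva 23, Boston 11, Austin 26, Denver 17. Boston eliminated.
Round 4: Geneva 23, Austin 26, Denver 28. Geneva eliminated.
Round 5: Austin 38, Denver 39. Denver has a majority (≥39).

Denver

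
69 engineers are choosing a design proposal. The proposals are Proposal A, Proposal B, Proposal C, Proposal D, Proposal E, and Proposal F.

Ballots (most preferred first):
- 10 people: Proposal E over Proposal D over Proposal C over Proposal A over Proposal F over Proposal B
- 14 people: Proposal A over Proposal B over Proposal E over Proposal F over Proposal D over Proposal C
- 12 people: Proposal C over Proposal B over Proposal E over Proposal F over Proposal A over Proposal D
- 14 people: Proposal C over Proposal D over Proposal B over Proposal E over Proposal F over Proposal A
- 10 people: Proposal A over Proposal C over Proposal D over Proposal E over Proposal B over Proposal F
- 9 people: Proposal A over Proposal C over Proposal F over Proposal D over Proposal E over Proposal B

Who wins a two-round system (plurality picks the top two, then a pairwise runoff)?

Proposal C

Round 1 first-place votes: Proposal A 33, Proposal B 0, Proposal C 26, Proposal D 0, Proposal E 10, Proposal F 0. Proposal A and Proposal C advance.
Runoff: Proposal A is ranked above Proposal C on 33 ballots, Proposal C above Proposal A on 36.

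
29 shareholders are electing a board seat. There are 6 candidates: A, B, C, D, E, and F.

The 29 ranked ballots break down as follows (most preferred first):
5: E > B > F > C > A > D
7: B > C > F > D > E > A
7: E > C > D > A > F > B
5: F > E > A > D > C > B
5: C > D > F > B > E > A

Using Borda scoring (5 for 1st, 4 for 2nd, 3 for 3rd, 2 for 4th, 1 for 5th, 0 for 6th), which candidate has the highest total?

A: 5×1 + 7×0 + 7×2 + 5×3 + 5×0 = 34
B: 5×4 + 7×5 + 7×0 + 5×0 + 5×2 = 65
C: 5×2 + 7×4 + 7×4 + 5×1 + 5×5 = 96
D: 5×0 + 7×2 + 7×3 + 5×2 + 5×4 = 65
E: 5×5 + 7×1 + 7×5 + 5×4 + 5×1 = 92
F: 5×3 + 7×3 + 7×1 + 5×5 + 5×3 = 83

C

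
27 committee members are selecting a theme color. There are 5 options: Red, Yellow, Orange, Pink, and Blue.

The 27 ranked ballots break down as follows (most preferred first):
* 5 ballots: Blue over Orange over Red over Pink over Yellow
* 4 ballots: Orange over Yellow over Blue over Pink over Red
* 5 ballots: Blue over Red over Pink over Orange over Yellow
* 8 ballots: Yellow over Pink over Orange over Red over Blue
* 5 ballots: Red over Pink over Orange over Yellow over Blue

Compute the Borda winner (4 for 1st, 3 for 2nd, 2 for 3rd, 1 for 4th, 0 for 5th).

Orange

Red: 5×2 + 4×0 + 5×3 + 8×1 + 5×4 = 53
Yellow: 5×0 + 4×3 + 5×0 + 8×4 + 5×1 = 49
Orange: 5×3 + 4×4 + 5×1 + 8×2 + 5×2 = 62
Pink: 5×1 + 4×1 + 5×2 + 8×3 + 5×3 = 58
Blue: 5×4 + 4×2 + 5×4 + 8×0 + 5×0 = 48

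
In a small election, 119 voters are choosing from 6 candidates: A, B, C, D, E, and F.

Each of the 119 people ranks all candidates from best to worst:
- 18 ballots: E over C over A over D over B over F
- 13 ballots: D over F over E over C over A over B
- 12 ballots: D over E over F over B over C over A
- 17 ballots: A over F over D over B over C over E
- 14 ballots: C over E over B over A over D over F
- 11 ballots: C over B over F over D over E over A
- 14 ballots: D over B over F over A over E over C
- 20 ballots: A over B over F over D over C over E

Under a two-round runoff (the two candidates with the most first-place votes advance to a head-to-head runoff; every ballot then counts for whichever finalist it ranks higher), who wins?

Round 1 first-place votes: A 37, B 0, C 25, D 39, E 18, F 0. D and A advance.
Runoff: D is ranked above A on 50 ballots, A above D on 69.

A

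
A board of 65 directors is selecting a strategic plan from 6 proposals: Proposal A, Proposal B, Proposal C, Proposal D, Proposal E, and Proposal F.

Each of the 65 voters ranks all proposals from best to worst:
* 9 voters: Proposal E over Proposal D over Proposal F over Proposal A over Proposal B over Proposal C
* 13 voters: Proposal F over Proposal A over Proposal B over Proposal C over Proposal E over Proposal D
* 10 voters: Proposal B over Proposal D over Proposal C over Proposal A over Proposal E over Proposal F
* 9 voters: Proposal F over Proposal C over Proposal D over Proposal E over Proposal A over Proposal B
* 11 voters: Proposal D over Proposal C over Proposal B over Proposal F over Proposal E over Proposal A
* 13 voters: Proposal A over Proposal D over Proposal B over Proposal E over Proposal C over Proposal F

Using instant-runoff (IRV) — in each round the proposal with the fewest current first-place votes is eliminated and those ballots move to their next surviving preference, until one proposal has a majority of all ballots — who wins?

Round 1: Proposal A 13, Proposal B 10, Proposal C 0, Proposal D 11, Proposal E 9, Proposal F 22. Proposal C eliminated.
Round 2: Proposal A 13, Proposal B 10, Proposal D 11, Proposal E 9, Proposal F 22. Proposal E eliminated.
Round 3: Proposal A 13, Proposal B 10, Proposal D 20, Proposal F 22. Proposal B eliminated.
Round 4: Proposal A 13, Proposal D 30, Proposal F 22. Proposal A eliminated.
Round 5: Proposal D 43, Proposal F 22. Proposal D has a majority (≥33).

Proposal D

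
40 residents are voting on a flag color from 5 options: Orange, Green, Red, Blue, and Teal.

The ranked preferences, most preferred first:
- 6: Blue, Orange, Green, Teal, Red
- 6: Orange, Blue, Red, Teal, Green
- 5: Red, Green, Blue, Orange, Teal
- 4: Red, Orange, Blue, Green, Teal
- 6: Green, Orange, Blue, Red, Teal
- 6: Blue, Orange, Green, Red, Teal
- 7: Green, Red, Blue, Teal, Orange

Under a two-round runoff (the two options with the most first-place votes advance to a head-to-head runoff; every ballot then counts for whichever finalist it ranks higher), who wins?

Round 1 first-place votes: Orange 6, Green 13, Red 9, Blue 12, Teal 0. Green and Blue advance.
Runoff: Green is ranked above Blue on 18 ballots, Blue above Green on 22.

Blue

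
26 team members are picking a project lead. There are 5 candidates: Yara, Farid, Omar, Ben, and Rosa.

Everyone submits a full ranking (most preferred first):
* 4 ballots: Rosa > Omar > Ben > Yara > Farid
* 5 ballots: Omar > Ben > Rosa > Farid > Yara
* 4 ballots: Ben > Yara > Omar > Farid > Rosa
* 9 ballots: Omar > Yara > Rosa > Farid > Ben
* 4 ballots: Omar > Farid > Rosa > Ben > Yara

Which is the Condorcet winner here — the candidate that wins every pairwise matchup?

Omar vs Yara: 22–4
Omar vs Farid: 26–0
Omar vs Ben: 22–4
Omar vs Rosa: 22–4
Omar beats every other candidate.

Omar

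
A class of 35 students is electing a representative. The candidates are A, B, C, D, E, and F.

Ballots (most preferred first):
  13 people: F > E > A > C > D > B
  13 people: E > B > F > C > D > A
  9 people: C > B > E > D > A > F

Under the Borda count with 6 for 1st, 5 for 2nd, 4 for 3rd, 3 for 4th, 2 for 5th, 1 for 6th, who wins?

E

A: 13×4 + 13×1 + 9×2 = 83
B: 13×1 + 13×5 + 9×5 = 123
C: 13×3 + 13×3 + 9×6 = 132
D: 13×2 + 13×2 + 9×3 = 79
E: 13×5 + 13×6 + 9×4 = 179
F: 13×6 + 13×4 + 9×1 = 139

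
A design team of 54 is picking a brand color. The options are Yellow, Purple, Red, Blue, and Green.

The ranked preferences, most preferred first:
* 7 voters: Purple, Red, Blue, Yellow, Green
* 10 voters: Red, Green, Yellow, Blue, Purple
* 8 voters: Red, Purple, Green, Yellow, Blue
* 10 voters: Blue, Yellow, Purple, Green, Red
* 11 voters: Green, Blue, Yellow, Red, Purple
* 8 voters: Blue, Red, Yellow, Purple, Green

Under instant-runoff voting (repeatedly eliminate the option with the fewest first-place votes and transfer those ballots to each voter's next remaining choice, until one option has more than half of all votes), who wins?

Blue

Round 1: Yellow 0, Purple 7, Red 18, Blue 18, Green 11. Yellow eliminated.
Round 2: Purple 7, Red 18, Blue 18, Green 11. Purple eliminated.
Round 3: Red 25, Blue 18, Green 11. Green eliminated.
Round 4: Red 25, Blue 29. Blue has a majority (≥28).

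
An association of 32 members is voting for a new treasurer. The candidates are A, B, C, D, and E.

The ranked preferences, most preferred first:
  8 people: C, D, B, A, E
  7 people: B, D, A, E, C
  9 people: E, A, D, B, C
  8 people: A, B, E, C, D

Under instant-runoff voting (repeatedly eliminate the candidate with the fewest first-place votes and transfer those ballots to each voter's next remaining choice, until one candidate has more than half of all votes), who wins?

Round 1: A 8, B 7, C 8, D 0, E 9. D eliminated.
Round 2: A 8, B 7, C 8, E 9. B eliminated.
Round 3: A 15, C 8, E 9. C eliminated.
Round 4: A 23, E 9. A has a majority (≥17).

A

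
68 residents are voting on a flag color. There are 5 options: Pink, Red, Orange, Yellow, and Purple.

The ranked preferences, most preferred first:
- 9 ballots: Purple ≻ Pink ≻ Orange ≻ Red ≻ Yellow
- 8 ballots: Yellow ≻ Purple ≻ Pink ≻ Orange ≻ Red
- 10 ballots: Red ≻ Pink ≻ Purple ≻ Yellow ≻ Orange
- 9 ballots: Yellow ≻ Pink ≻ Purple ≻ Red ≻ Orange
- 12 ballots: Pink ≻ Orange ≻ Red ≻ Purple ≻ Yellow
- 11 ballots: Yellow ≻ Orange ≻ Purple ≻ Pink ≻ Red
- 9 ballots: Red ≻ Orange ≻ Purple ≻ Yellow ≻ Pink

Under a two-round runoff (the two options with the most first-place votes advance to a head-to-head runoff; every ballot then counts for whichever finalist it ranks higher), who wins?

Red

Round 1 first-place votes: Pink 12, Red 19, Orange 0, Yellow 28, Purple 9. Yellow and Red advance.
Runoff: Yellow is ranked above Red on 28 ballots, Red above Yellow on 40.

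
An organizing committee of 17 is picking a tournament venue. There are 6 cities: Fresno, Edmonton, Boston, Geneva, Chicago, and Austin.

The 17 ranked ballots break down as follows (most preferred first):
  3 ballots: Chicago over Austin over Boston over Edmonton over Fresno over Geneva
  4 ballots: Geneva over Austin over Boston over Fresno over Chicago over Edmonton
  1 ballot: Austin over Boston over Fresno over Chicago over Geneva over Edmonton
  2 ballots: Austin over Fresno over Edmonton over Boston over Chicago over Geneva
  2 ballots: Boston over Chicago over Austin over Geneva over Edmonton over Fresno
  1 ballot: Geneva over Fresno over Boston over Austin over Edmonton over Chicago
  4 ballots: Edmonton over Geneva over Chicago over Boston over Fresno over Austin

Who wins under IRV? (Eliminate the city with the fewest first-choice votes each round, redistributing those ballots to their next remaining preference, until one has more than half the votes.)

Chicago

Round 1: Fresno 0, Edmonton 4, Boston 2, Geneva 5, Chicago 3, Austin 3. Fresno eliminated.
Round 2: Edmonton 4, Boston 2, Geneva 5, Chicago 3, Austin 3. Boston eliminated.
Round 3: Edmonton 4, Geneva 5, Chicago 5, Austin 3. Austin eliminated.
Round 4: Edmonton 6, Geneva 5, Chicago 6. Geneva eliminated.
Round 5: Edmonton 7, Chicago 10. Chicago has a majority (≥9).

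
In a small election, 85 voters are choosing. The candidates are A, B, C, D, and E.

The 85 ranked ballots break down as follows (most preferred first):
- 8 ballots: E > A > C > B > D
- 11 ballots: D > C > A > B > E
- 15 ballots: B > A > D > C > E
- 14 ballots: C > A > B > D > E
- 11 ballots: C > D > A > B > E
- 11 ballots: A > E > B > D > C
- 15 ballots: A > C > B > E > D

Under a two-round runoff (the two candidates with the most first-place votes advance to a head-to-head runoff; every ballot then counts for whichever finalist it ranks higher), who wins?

A

Round 1 first-place votes: A 26, B 15, C 25, D 11, E 8. A and C advance.
Runoff: A is ranked above C on 49 ballots, C above A on 36.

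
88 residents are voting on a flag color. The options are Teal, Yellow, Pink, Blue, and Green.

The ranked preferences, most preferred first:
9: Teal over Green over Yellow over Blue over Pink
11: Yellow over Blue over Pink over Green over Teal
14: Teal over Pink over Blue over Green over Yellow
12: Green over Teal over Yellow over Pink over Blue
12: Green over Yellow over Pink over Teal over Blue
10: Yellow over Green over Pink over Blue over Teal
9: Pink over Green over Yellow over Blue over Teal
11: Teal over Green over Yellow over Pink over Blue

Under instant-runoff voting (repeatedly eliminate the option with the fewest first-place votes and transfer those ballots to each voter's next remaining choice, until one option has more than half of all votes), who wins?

Green

Round 1: Teal 34, Yellow 21, Pink 9, Blue 0, Green 24. Blue eliminated.
Round 2: Teal 34, Yellow 21, Pink 9, Green 24. Pink eliminated.
Round 3: Teal 34, Yellow 21, Green 33. Yellow eliminated.
Round 4: Teal 34, Green 54. Green has a majority (≥45).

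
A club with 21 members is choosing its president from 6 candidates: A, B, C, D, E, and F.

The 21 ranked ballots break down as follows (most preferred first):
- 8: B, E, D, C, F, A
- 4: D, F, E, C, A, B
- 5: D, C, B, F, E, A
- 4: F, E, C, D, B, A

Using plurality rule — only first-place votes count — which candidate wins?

First-place votes: A 0, B 8, C 0, D 9, E 0, F 4.

D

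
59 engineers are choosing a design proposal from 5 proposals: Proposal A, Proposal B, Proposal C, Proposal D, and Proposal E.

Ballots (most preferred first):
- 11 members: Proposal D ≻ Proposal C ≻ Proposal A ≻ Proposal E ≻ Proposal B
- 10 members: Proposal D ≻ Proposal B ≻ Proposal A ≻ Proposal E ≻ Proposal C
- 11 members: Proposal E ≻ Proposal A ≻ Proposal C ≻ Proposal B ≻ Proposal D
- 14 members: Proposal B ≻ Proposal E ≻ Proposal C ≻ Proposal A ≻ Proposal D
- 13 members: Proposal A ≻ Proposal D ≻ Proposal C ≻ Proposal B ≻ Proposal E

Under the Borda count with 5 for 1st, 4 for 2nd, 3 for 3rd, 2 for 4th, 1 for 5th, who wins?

Proposal A

Proposal A: 11×3 + 10×3 + 11×4 + 14×2 + 13×5 = 200
Proposal B: 11×1 + 10×4 + 11×2 + 14×5 + 13×2 = 169
Proposal C: 11×4 + 10×1 + 11×3 + 14×3 + 13×3 = 168
Proposal D: 11×5 + 10×5 + 11×1 + 14×1 + 13×4 = 182
Proposal E: 11×2 + 10×2 + 11×5 + 14×4 + 13×1 = 166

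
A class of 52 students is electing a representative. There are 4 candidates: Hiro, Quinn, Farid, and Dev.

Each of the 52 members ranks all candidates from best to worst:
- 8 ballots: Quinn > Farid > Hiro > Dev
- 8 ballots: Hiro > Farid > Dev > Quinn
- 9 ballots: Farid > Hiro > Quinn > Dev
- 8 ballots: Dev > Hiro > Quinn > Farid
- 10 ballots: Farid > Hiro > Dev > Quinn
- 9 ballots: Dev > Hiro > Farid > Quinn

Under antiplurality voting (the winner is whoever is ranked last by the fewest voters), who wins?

Last-place votes: Hiro 0, Quinn 27, Farid 8, Dev 17.

Hiro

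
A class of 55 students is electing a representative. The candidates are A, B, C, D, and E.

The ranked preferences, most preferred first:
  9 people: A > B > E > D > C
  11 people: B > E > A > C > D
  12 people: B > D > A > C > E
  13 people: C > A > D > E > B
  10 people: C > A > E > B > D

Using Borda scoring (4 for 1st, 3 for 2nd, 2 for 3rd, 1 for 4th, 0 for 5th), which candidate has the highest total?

A

A: 9×4 + 11×2 + 12×2 + 13×3 + 10×3 = 151
B: 9×3 + 11×4 + 12×4 + 13×0 + 10×1 = 129
C: 9×0 + 11×1 + 12×1 + 13×4 + 10×4 = 115
D: 9×1 + 11×0 + 12×3 + 13×2 + 10×0 = 71
E: 9×2 + 11×3 + 12×0 + 13×1 + 10×2 = 84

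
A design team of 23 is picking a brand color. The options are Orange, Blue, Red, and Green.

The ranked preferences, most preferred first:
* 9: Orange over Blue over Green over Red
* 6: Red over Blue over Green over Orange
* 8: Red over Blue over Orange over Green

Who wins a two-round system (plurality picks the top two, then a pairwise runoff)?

Red

Round 1 first-place votes: Orange 9, Blue 0, Red 14, Green 0. Red and Orange advance.
Runoff: Red is ranked above Orange on 14 ballots, Orange above Red on 9.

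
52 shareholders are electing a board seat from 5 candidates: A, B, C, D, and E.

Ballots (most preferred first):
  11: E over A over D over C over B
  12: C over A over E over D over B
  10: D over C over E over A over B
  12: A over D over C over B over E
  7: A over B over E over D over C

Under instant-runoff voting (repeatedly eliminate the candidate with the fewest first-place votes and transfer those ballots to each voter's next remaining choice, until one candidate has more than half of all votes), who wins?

Round 1: A 19, B 0, C 12, D 10, E 11. B eliminated.
Round 2: A 19, C 12, D 10, E 11. D eliminated.
Round 3: A 19, C 22, E 11. E eliminated.
Round 4: A 30, C 22. A has a majority (≥27).

A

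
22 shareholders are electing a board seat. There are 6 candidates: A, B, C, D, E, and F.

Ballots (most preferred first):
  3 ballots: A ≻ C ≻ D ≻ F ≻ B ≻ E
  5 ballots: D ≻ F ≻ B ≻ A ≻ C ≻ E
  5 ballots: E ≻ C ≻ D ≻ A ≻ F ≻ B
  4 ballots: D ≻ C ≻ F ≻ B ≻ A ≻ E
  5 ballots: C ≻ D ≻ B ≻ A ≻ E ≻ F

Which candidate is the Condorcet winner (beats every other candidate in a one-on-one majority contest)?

C

C vs A: 14–8
C vs B: 17–5
C vs D: 13–9
C vs E: 17–5
C vs F: 17–5
C beats every other candidate.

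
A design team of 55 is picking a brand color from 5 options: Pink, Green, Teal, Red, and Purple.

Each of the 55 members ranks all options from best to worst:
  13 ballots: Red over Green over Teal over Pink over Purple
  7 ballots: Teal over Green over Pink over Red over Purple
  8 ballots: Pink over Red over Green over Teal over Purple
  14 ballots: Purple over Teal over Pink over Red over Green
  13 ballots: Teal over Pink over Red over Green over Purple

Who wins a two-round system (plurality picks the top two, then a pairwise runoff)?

Teal

Round 1 first-place votes: Pink 8, Green 0, Teal 20, Red 13, Purple 14. Teal and Purple advance.
Runoff: Teal is ranked above Purple on 41 ballots, Purple above Teal on 14.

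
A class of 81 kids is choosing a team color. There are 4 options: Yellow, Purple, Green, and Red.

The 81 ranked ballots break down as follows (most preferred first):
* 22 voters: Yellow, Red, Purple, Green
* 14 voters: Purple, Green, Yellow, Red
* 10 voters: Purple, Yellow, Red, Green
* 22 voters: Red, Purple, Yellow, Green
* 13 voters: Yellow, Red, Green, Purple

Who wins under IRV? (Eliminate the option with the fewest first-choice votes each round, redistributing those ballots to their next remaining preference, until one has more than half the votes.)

Round 1: Yellow 35, Purple 24, Green 0, Red 22. Green eliminated.
Round 2: Yellow 35, Purple 24, Red 22. Red eliminated.
Round 3: Yellow 35, Purple 46. Purple has a majority (≥41).

Purple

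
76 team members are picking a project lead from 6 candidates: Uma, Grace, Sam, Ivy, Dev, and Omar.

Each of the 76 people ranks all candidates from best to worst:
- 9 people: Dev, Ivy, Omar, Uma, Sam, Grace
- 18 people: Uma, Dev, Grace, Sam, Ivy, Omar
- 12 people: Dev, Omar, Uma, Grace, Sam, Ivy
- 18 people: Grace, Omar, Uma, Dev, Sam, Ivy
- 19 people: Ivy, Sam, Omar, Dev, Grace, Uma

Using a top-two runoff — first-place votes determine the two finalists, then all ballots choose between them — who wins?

Dev

Round 1 first-place votes: Uma 18, Grace 18, Sam 0, Ivy 19, Dev 21, Omar 0. Dev and Ivy advance.
Runoff: Dev is ranked above Ivy on 57 ballots, Ivy above Dev on 19.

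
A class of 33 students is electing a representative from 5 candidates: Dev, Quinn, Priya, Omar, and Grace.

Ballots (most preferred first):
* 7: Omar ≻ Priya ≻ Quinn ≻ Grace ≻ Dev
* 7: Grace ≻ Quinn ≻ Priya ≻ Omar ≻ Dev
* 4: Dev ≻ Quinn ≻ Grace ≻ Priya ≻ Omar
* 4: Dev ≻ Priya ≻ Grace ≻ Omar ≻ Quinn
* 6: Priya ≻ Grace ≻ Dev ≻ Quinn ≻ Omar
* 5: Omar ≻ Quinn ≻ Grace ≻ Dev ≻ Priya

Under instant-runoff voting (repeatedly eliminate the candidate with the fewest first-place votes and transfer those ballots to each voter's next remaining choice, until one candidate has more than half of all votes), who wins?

Round 1: Dev 8, Quinn 0, Priya 6, Omar 12, Grace 7. Quinn eliminated.
Round 2: Dev 8, Priya 6, Omar 12, Grace 7. Priya eliminated.
Round 3: Dev 8, Omar 12, Grace 13. Dev eliminated.
Round 4: Omar 12, Grace 21. Grace has a majority (≥17).

Grace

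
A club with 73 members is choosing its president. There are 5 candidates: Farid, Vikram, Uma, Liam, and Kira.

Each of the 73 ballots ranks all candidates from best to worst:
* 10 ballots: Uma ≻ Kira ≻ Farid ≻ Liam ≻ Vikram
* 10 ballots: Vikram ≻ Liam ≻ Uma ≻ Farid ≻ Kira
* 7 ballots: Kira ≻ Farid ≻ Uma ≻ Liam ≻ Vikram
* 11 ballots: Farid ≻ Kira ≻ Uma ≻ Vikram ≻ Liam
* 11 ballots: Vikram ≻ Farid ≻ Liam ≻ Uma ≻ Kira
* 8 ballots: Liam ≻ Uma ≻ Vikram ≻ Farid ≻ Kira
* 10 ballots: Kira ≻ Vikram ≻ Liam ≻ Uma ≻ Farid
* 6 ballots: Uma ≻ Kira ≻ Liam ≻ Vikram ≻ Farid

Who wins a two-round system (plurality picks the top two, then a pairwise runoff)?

Kira

Round 1 first-place votes: Farid 11, Vikram 21, Uma 16, Liam 8, Kira 17. Vikram and Kira advance.
Runoff: Vikram is ranked above Kira on 29 ballots, Kira above Vikram on 44.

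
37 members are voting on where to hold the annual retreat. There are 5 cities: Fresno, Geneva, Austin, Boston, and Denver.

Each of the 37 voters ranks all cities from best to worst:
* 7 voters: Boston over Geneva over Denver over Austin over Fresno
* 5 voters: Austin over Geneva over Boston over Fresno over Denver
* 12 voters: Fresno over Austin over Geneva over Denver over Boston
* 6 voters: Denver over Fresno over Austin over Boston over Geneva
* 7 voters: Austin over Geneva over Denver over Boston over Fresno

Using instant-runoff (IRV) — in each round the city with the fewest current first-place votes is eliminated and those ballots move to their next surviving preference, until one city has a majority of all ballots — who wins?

Austin

Round 1: Fresno 12, Geneva 0, Austin 12, Boston 7, Denver 6. Geneva eliminated.
Round 2: Fresno 12, Austin 12, Boston 7, Denver 6. Denver eliminated.
Round 3: Fresno 18, Austin 12, Boston 7. Boston eliminated.
Round 4: Fresno 18, Austin 19. Austin has a majority (≥19).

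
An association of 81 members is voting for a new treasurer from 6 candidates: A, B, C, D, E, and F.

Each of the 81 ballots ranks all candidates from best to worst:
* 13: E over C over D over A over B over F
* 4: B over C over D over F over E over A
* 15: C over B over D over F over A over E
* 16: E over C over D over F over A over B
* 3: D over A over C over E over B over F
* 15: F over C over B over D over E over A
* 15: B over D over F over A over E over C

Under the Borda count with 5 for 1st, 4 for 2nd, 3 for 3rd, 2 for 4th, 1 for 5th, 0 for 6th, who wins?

A: 13×2 + 4×0 + 15×1 + 16×1 + 3×4 + 15×0 + 15×2 = 99
B: 13×1 + 4×5 + 15×4 + 16×0 + 3×1 + 15×3 + 15×5 = 216
C: 13×4 + 4×4 + 15×5 + 16×4 + 3×3 + 15×4 + 15×0 = 276
D: 13×3 + 4×3 + 15×3 + 16×3 + 3×5 + 15×2 + 15×4 = 249
E: 13×5 + 4×1 + 15×0 + 16×5 + 3×2 + 15×1 + 15×1 = 185
F: 13×0 + 4×2 + 15×2 + 16×2 + 3×0 + 15×5 + 15×3 = 190

C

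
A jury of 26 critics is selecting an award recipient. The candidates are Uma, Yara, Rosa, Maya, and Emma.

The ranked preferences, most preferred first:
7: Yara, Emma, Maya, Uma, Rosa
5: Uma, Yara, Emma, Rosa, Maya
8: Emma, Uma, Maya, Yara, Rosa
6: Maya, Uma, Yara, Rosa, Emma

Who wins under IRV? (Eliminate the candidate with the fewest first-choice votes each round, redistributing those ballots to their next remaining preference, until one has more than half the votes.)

Round 1: Uma 5, Yara 7, Rosa 0, Maya 6, Emma 8. Rosa eliminated.
Round 2: Uma 5, Yara 7, Maya 6, Emma 8. Uma eliminated.
Round 3: Yara 12, Maya 6, Emma 8. Maya eliminated.
Round 4: Yara 18, Emma 8. Yara has a majority (≥14).

Yara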